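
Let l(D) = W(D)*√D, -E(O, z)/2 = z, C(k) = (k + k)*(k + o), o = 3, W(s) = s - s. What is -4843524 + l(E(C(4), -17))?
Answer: -4843524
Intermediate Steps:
W(s) = 0
C(k) = 2*k*(3 + k) (C(k) = (k + k)*(k + 3) = (2*k)*(3 + k) = 2*k*(3 + k))
E(O, z) = -2*z
l(D) = 0 (l(D) = 0*√D = 0)
-4843524 + l(E(C(4), -17)) = -4843524 + 0 = -4843524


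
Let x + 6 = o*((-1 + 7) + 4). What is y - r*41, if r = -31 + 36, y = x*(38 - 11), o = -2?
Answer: -907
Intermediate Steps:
x = -26 (x = -6 - 2*((-1 + 7) + 4) = -6 - 2*(6 + 4) = -6 - 2*10 = -6 - 20 = -26)
y = -702 (y = -26*(38 - 11) = -26*27 = -702)
r = 5
y - r*41 = -702 - 5*41 = -702 - 1*205 = -702 - 205 = -907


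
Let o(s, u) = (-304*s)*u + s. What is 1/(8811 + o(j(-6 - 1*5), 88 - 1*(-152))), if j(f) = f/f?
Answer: -1/64148 ≈ -1.5589e-5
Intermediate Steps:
j(f) = 1
o(s, u) = s - 304*s*u (o(s, u) = -304*s*u + s = s - 304*s*u)
1/(8811 + o(j(-6 - 1*5), 88 - 1*(-152))) = 1/(8811 + 1*(1 - 304*(88 - 1*(-152)))) = 1/(8811 + 1*(1 - 304*(88 + 152))) = 1/(8811 + 1*(1 - 304*240)) = 1/(8811 + 1*(1 - 72960)) = 1/(8811 + 1*(-72959)) = 1/(8811 - 72959) = 1/(-64148) = -1/64148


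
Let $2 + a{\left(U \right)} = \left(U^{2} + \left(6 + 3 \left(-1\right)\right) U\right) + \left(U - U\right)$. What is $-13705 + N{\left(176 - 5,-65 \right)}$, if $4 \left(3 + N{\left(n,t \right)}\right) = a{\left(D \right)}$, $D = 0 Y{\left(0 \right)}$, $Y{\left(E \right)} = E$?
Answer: $- \frac{27417}{2} \approx -13709.0$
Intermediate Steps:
$D = 0$ ($D = 0 \cdot 0 = 0$)
$a{\left(U \right)} = -2 + U^{2} + 3 U$ ($a{\left(U \right)} = -2 + \left(\left(U^{2} + \left(6 + 3 \left(-1\right)\right) U\right) + \left(U - U\right)\right) = -2 + \left(\left(U^{2} + \left(6 - 3\right) U\right) + 0\right) = -2 + \left(\left(U^{2} + 3 U\right) + 0\right) = -2 + \left(U^{2} + 3 U\right) = -2 + U^{2} + 3 U$)
$N{\left(n,t \right)} = - \frac{7}{2}$ ($N{\left(n,t \right)} = -3 + \frac{-2 + 0^{2} + 3 \cdot 0}{4} = -3 + \frac{-2 + 0 + 0}{4} = -3 + \frac{1}{4} \left(-2\right) = -3 - \frac{1}{2} = - \frac{7}{2}$)
$-13705 + N{\left(176 - 5,-65 \right)} = -13705 - \frac{7}{2} = - \frac{27417}{2}$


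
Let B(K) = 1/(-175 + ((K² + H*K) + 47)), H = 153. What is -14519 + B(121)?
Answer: -479504493/33026 ≈ -14519.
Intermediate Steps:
B(K) = 1/(-128 + K² + 153*K) (B(K) = 1/(-175 + ((K² + 153*K) + 47)) = 1/(-175 + (47 + K² + 153*K)) = 1/(-128 + K² + 153*K))
-14519 + B(121) = -14519 + 1/(-128 + 121² + 153*121) = -14519 + 1/(-128 + 14641 + 18513) = -14519 + 1/33026 = -479504493/33026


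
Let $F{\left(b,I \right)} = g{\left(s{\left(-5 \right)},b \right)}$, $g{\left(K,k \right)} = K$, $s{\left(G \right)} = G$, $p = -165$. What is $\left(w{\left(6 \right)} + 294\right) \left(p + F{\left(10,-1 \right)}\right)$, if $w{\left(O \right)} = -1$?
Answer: $-49810$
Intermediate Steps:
$F{\left(b,I \right)} = -5$
$\left(w{\left(6 \right)} + 294\right) \left(p + F{\left(10,-1 \right)}\right) = \left(-1 + 294\right) \left(-165 - 5\right) = 293 \left(-170\right) = -49810$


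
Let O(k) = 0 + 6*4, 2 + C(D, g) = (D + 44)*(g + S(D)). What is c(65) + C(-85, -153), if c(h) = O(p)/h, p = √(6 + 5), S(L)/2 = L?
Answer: 860689/65 ≈ 13241.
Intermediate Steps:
S(L) = 2*L
C(D, g) = -2 + (44 + D)*(g + 2*D) (C(D, g) = -2 + (D + 44)*(g + 2*D) = -2 + (44 + D)*(g + 2*D))
p = √11 ≈ 3.3166
O(k) = 24 (O(k) = 0 + 24 = 24)
c(h) = 24/h
c(65) + C(-85, -153) = 24/65 + (-2 + 2*(-85)² + 44*(-153) + 88*(-85) - 85*(-153)) = 24*(1/65) + (-2 + 2*7225 - 6732 - 7480 + 13005) = 24/65 + (-2 + 14450 - 6732 - 7480 + 13005) = 24/65 + 13241 = 860689/65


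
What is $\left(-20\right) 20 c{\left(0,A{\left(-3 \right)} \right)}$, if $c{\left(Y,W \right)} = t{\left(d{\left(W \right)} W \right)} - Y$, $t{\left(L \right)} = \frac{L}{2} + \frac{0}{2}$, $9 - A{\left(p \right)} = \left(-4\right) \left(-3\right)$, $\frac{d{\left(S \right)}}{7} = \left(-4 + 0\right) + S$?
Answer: $-29400$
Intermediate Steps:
$d{\left(S \right)} = -28 + 7 S$ ($d{\left(S \right)} = 7 \left(\left(-4 + 0\right) + S\right) = 7 \left(-4 + S\right) = -28 + 7 S$)
$A{\left(p \right)} = -3$ ($A{\left(p \right)} = 9 - \left(-4\right) \left(-3\right) = 9 - 12 = -3$)
$t{\left(L \right)} = \frac{L}{2}$ ($t{\left(L \right)} = L \frac{1}{2} + 0 \cdot \frac{1}{2} = \frac{L}{2} + 0 = \frac{L}{2}$)
$c{\left(Y,W \right)} = - Y + \frac{W \left(-28 + 7 W\right)}{2}$ ($c{\left(Y,W \right)} = \frac{\left(-28 + 7 W\right) W}{2} - Y = \frac{W \left(-28 + 7 W\right)}{2} - Y = - Y + \frac{W \left(-28 + 7 W\right)}{2}$)
$\left(-20\right) 20 c{\left(0,A{\left(-3 \right)} \right)} = \left(-20\right) 20 \left(\left(-1\right) 0 + \frac{7}{2} \left(-3\right) \left(-4 - 3\right)\right) = - 400 \left(0 + \frac{7}{2} \left(-3\right) \left(-7\right)\right) = - 400 \left(0 + \frac{147}{2}\right) = \left(-400\right) \frac{147}{2} = -29400$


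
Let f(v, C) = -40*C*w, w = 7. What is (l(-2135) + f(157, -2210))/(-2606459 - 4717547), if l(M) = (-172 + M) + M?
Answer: -307179/3662003 ≈ -0.083883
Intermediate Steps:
f(v, C) = -280*C (f(v, C) = -40*C*7 = -280*C)
l(M) = -172 + 2*M
(l(-2135) + f(157, -2210))/(-2606459 - 4717547) = ((-172 + 2*(-2135)) - 280*(-2210))/(-2606459 - 4717547) = ((-172 - 4270) + 618800)/(-7324006) = (-4442 + 618800)*(-1/7324006) = 614358*(-1/7324006) = -307179/3662003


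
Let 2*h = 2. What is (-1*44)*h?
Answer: -44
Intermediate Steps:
h = 1 (h = (½)*2 = 1)
(-1*44)*h = -1*44*1 = -44*1 = -44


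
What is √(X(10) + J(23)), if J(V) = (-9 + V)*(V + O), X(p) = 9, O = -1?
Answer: √317 ≈ 17.805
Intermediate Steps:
J(V) = (-1 + V)*(-9 + V) (J(V) = (-9 + V)*(V - 1) = (-9 + V)*(-1 + V) = (-1 + V)*(-9 + V))
√(X(10) + J(23)) = √(9 + (9 + 23² - 10*23)) = √(9 + (9 + 529 - 230)) = √(9 + 308) = √317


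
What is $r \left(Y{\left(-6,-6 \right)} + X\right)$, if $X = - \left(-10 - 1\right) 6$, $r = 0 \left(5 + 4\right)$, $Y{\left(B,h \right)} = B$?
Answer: $0$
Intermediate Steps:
$r = 0$ ($r = 0 \cdot 9 = 0$)
$X = 66$ ($X = - \left(-10 - 1\right) 6 = - \left(-11\right) 6 = \left(-1\right) \left(-66\right) = 66$)
$r \left(Y{\left(-6,-6 \right)} + X\right) = 0 \left(-6 + 66\right) = 0 \cdot 60 = 0$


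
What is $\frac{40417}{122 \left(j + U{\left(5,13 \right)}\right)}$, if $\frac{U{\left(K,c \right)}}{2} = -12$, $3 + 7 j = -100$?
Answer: $- \frac{282919}{33062} \approx -8.5572$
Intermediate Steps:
$j = - \frac{103}{7}$ ($j = - \frac{3}{7} + \frac{1}{7} \left(-100\right) = - \frac{3}{7} - \frac{100}{7} = - \frac{103}{7} \approx -14.714$)
$U{\left(K,c \right)} = -24$ ($U{\left(K,c \right)} = 2 \left(-12\right) = -24$)
$\frac{40417}{122 \left(j + U{\left(5,13 \right)}\right)} = \frac{40417}{122 \left(- \frac{103}{7} - 24\right)} = \frac{40417}{122 \left(- \frac{271}{7}\right)} = \frac{40417}{- \frac{33062}{7}} = 40417 \left(- \frac{7}{33062}\right) = - \frac{282919}{33062}$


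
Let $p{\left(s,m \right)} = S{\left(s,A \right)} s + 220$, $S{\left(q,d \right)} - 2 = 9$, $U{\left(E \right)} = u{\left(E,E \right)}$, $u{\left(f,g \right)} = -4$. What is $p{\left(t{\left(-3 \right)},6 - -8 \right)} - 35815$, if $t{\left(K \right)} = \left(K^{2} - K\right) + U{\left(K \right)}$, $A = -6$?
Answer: $-35507$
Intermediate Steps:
$U{\left(E \right)} = -4$
$S{\left(q,d \right)} = 11$ ($S{\left(q,d \right)} = 2 + 9 = 11$)
$t{\left(K \right)} = -4 + K^{2} - K$ ($t{\left(K \right)} = \left(K^{2} - K\right) - 4 = -4 + K^{2} - K$)
$p{\left(s,m \right)} = 220 + 11 s$ ($p{\left(s,m \right)} = 11 s + 220 = 220 + 11 s$)
$p{\left(t{\left(-3 \right)},6 - -8 \right)} - 35815 = \left(220 + 11 \left(-4 + \left(-3\right)^{2} - -3\right)\right) - 35815 = \left(220 + 11 \left(-4 + 9 + 3\right)\right) - 35815 = \left(220 + 11 \cdot 8\right) - 35815 = \left(220 + 88\right) - 35815 = 308 - 35815 = -35507$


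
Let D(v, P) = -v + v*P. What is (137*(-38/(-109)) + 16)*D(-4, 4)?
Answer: -83400/109 ≈ -765.14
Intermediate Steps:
D(v, P) = -v + P*v
(137*(-38/(-109)) + 16)*D(-4, 4) = (137*(-38/(-109)) + 16)*(-4*(-1 + 4)) = (137*(-38*(-1/109)) + 16)*(-4*3) = (137*(38/109) + 16)*(-12) = (5206/109 + 16)*(-12) = (6950/109)*(-12) = -83400/109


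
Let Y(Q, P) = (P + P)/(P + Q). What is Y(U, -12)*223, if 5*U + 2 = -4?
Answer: 4460/11 ≈ 405.45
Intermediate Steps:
U = -6/5 (U = -⅖ + (⅕)*(-4) = -⅖ - ⅘ = -6/5 ≈ -1.2000)
Y(Q, P) = 2*P/(P + Q) (Y(Q, P) = (2*P)/(P + Q) = 2*P/(P + Q))
Y(U, -12)*223 = (2*(-12)/(-12 - 6/5))*223 = (2*(-12)/(-66/5))*223 = (2*(-12)*(-5/66))*223 = (20/11)*223 = 4460/11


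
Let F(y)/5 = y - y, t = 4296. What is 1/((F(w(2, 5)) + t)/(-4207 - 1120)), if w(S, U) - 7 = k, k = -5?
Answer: -5327/4296 ≈ -1.2400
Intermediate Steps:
w(S, U) = 2 (w(S, U) = 7 - 5 = 2)
F(y) = 0 (F(y) = 5*(y - y) = 5*0 = 0)
1/((F(w(2, 5)) + t)/(-4207 - 1120)) = 1/((0 + 4296)/(-4207 - 1120)) = 1/(4296/(-5327)) = 1/(4296*(-1/5327)) = 1/(-4296/5327) = -5327/4296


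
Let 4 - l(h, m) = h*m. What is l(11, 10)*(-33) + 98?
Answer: 3596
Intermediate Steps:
l(h, m) = 4 - h*m
l(11, 10)*(-33) + 98 = (4 - 1*11*10)*(-33) + 98 = (4 - 110)*(-33) + 98 = -106*(-33) + 98 = 3498 + 98 = 3596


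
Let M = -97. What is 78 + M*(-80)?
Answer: 7838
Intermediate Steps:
78 + M*(-80) = 78 - 97*(-80) = 78 + 7760 = 7838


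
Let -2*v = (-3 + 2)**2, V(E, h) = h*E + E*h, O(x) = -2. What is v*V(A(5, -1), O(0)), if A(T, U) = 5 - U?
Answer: 12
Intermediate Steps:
V(E, h) = 2*E*h (V(E, h) = E*h + E*h = 2*E*h)
v = -1/2 (v = -(-3 + 2)**2/2 = -1/2*(-1)**2 = -1/2*1 = -1/2 ≈ -0.50000)
v*V(A(5, -1), O(0)) = -(5 - 1*(-1))*(-2) = -(5 + 1)*(-2) = -6*(-2) = -1/2*(-24) = 12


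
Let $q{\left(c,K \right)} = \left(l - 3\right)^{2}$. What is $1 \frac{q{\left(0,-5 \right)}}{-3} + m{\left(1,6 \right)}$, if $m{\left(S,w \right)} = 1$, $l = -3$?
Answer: $-11$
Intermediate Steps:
$q{\left(c,K \right)} = 36$ ($q{\left(c,K \right)} = \left(-3 - 3\right)^{2} = \left(-6\right)^{2} = 36$)
$1 \frac{q{\left(0,-5 \right)}}{-3} + m{\left(1,6 \right)} = 1 \frac{36}{-3} + 1 = 1 \cdot 36 \left(- \frac{1}{3}\right) + 1 = 1 \left(-12\right) + 1 = -12 + 1 = -11$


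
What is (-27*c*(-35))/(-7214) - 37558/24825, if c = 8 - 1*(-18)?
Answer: -440446831/89543775 ≈ -4.9188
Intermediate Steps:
c = 26 (c = 8 + 18 = 26)
(-27*c*(-35))/(-7214) - 37558/24825 = (-27*26*(-35))/(-7214) - 37558/24825 = -702*(-35)*(-1/7214) - 37558*1/24825 = 24570*(-1/7214) - 37558/24825 = -12285/3607 - 37558/24825 = -440446831/89543775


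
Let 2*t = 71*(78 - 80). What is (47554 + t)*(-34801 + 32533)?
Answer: -107691444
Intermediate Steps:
t = -71 (t = (71*(78 - 80))/2 = (71*(-2))/2 = (½)*(-142) = -71)
(47554 + t)*(-34801 + 32533) = (47554 - 71)*(-34801 + 32533) = 47483*(-2268) = -107691444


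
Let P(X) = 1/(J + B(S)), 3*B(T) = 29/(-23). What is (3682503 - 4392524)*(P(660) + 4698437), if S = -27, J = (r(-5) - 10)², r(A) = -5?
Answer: -3976498816883557/1192 ≈ -3.3360e+12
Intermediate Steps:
J = 225 (J = (-5 - 10)² = (-15)² = 225)
B(T) = -29/69 (B(T) = (29/(-23))/3 = (29*(-1/23))/3 = (⅓)*(-29/23) = -29/69)
P(X) = 69/15496 (P(X) = 1/(225 - 29/69) = 1/(15496/69) = 69/15496)
(3682503 - 4392524)*(P(660) + 4698437) = (3682503 - 4392524)*(69/15496 + 4698437) = -710021*72806979821/15496 = -3976498816883557/1192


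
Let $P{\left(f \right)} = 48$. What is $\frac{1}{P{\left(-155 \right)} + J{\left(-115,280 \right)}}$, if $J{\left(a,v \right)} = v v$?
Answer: $\frac{1}{78448} \approx 1.2747 \cdot 10^{-5}$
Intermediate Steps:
$J{\left(a,v \right)} = v^{2}$
$\frac{1}{P{\left(-155 \right)} + J{\left(-115,280 \right)}} = \frac{1}{48 + 280^{2}} = \frac{1}{48 + 78400} = \frac{1}{78448}$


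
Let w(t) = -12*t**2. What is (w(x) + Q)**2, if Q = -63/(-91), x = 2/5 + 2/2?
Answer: 55041561/105625 ≈ 521.10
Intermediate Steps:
x = 7/5 (x = 2*(1/5) + 2*(1/2) = 2/5 + 1 = 7/5 ≈ 1.4000)
Q = 9/13 (Q = -63*(-1/91) = 9/13 ≈ 0.69231)
(w(x) + Q)**2 = (-12*(7/5)**2 + 9/13)**2 = (-12*49/25 + 9/13)**2 = (-588/25 + 9/13)**2 = (-7419/325)**2 = 55041561/105625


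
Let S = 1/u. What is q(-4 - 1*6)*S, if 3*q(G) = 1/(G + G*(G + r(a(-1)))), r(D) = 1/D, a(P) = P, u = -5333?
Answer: -1/1599900 ≈ -6.2504e-7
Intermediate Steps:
S = -1/5333 (S = 1/(-5333) = -1/5333 ≈ -0.00018751)
q(G) = 1/(3*(G + G*(-1 + G))) (q(G) = 1/(3*(G + G*(G + 1/(-1)))) = 1/(3*(G + G*(G - 1))) = 1/(3*(G + G*(-1 + G))))
q(-4 - 1*6)*S = (1/(3*(-4 - 1*6)**2))*(-1/5333) = (1/(3*(-4 - 6)**2))*(-1/5333) = ((1/3)/(-10)**2)*(-1/5333) = ((1/3)*(1/100))*(-1/5333) = (1/300)*(-1/5333) = -1/1599900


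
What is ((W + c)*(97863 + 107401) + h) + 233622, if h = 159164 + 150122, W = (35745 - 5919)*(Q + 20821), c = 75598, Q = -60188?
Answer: -240997289296708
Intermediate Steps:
W = -1174160142 (W = (35745 - 5919)*(-60188 + 20821) = 29826*(-39367) = -1174160142)
h = 309286
((W + c)*(97863 + 107401) + h) + 233622 = ((-1174160142 + 75598)*(97863 + 107401) + 309286) + 233622 = (-1174084544*205264 + 309286) + 233622 = (-240997289839616 + 309286) + 233622 = -240997289530330 + 233622 = -240997289296708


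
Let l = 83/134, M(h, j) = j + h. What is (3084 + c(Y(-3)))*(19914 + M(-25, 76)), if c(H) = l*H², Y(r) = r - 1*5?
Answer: 4178355060/67 ≈ 6.2364e+7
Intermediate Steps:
Y(r) = -5 + r (Y(r) = r - 5 = -5 + r)
M(h, j) = h + j
l = 83/134 (l = 83*(1/134) = 83/134 ≈ 0.61940)
c(H) = 83*H²/134
(3084 + c(Y(-3)))*(19914 + M(-25, 76)) = (3084 + 83*(-5 - 3)²/134)*(19914 + (-25 + 76)) = (3084 + (83/134)*(-8)²)*(19914 + 51) = (3084 + (83/134)*64)*19965 = (3084 + 2656/67)*19965 = (209284/67)*19965 = 4178355060/67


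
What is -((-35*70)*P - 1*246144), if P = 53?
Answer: 375994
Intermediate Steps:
-((-35*70)*P - 1*246144) = -(-35*70*53 - 1*246144) = -(-2450*53 - 246144) = -(-129850 - 246144) = -1*(-375994) = 375994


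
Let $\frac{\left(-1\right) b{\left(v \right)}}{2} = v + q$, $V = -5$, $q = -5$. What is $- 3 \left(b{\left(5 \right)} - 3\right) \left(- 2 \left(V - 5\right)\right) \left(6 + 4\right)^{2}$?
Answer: $18000$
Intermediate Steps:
$b{\left(v \right)} = 10 - 2 v$ ($b{\left(v \right)} = - 2 \left(v - 5\right) = - 2 \left(-5 + v\right) = 10 - 2 v$)
$- 3 \left(b{\left(5 \right)} - 3\right) \left(- 2 \left(V - 5\right)\right) \left(6 + 4\right)^{2} = - 3 \left(\left(10 - 10\right) - 3\right) \left(- 2 \left(-5 - 5\right)\right) \left(6 + 4\right)^{2} = - 3 \left(\left(10 - 10\right) - 3\right) \left(\left(-2\right) \left(-10\right)\right) 10^{2} = - 3 \left(0 - 3\right) 20 \cdot 100 = \left(-3\right) \left(-3\right) 20 \cdot 100 = 9 \cdot 20 \cdot 100 = 180 \cdot 100 = 18000$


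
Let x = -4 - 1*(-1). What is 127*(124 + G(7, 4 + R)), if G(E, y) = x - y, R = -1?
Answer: 14986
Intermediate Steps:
x = -3 (x = -4 + 1 = -3)
G(E, y) = -3 - y
127*(124 + G(7, 4 + R)) = 127*(124 + (-3 - (4 - 1))) = 127*(124 + (-3 - 1*3)) = 127*(124 + (-3 - 3)) = 127*(124 - 6) = 127*118 = 14986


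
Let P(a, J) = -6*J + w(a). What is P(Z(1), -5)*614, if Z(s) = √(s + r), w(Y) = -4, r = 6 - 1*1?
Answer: 15964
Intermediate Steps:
r = 5 (r = 6 - 1 = 5)
Z(s) = √(5 + s) (Z(s) = √(s + 5) = √(5 + s))
P(a, J) = -4 - 6*J (P(a, J) = -6*J - 4 = -4 - 6*J)
P(Z(1), -5)*614 = (-4 - 6*(-5))*614 = (-4 + 30)*614 = 26*614 = 15964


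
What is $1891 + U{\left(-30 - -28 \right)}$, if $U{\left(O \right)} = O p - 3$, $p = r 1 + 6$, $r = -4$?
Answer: $1884$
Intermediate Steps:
$p = 2$ ($p = \left(-4\right) 1 + 6 = -4 + 6 = 2$)
$U{\left(O \right)} = -3 + 2 O$ ($U{\left(O \right)} = O 2 - 3 = 2 O - 3 = -3 + 2 O$)
$1891 + U{\left(-30 - -28 \right)} = 1891 + \left(-3 + 2 \left(-30 - -28\right)\right) = 1891 + \left(-3 + 2 \left(-30 + 28\right)\right) = 1891 + \left(-3 + 2 \left(-2\right)\right) = 1891 - 7 = 1884$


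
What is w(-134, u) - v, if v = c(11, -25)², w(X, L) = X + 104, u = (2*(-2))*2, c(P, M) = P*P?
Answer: -14671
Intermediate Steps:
c(P, M) = P²
u = -8 (u = -4*2 = -8)
w(X, L) = 104 + X
v = 14641 (v = (11²)² = 121² = 14641)
w(-134, u) - v = (104 - 134) - 1*14641 = -30 - 14641 = -14671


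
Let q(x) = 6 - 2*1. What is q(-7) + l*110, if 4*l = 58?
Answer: 1599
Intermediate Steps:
l = 29/2 (l = (¼)*58 = 29/2 ≈ 14.500)
q(x) = 4 (q(x) = 6 - 2 = 4)
q(-7) + l*110 = 4 + (29/2)*110 = 4 + 1595 = 1599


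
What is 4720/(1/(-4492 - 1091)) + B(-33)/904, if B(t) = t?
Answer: -23821991073/904 ≈ -2.6352e+7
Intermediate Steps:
4720/(1/(-4492 - 1091)) + B(-33)/904 = 4720/(1/(-4492 - 1091)) - 33/904 = 4720/(1/(-5583)) - 33*1/904 = 4720/(-1/5583) - 33/904 = 4720*(-5583) - 33/904 = -26351760 - 33/904 = -23821991073/904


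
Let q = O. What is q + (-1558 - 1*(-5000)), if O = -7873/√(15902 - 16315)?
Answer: 3442 + 7873*I*√413/413 ≈ 3442.0 + 387.4*I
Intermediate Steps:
O = 7873*I*√413/413 (O = -7873*(-I*√413/413) = -(-7873)*I*√413/413 = 7873*I*√413/413 ≈ 387.4*I)
q = 7873*I*√413/413 ≈ 387.4*I
q + (-1558 - 1*(-5000)) = 7873*I*√413/413 + (-1558 - 1*(-5000)) = 7873*I*√413/413 + (-1558 + 5000) = 7873*I*√413/413 + 3442 = 3442 + 7873*I*√413/413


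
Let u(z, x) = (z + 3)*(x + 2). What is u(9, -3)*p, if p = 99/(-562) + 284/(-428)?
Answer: 302970/30067 ≈ 10.076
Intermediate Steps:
u(z, x) = (2 + x)*(3 + z) (u(z, x) = (3 + z)*(2 + x) = (2 + x)*(3 + z))
p = -50495/60134 (p = 99*(-1/562) + 284*(-1/428) = -99/562 - 71/107 = -50495/60134 ≈ -0.83971)
u(9, -3)*p = (6 + 2*9 + 3*(-3) - 3*9)*(-50495/60134) = (6 + 18 - 9 - 27)*(-50495/60134) = -12*(-50495/60134) = 302970/30067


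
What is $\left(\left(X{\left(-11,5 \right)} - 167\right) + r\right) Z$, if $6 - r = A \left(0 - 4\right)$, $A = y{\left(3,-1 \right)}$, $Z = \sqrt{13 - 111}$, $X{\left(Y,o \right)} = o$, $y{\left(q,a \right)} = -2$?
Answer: $- 1148 i \sqrt{2} \approx - 1623.5 i$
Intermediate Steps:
$Z = 7 i \sqrt{2}$ ($Z = \sqrt{-98} = 7 i \sqrt{2} \approx 9.8995 i$)
$A = -2$
$r = -2$ ($r = 6 - - 2 \left(0 - 4\right) = 6 - \left(-2\right) \left(-4\right) = 6 - 8 = -2$)
$\left(\left(X{\left(-11,5 \right)} - 167\right) + r\right) Z = \left(\left(5 - 167\right) - 2\right) 7 i \sqrt{2} = \left(-162 - 2\right) 7 i \sqrt{2} = - 164 \cdot 7 i \sqrt{2} = - 1148 i \sqrt{2}$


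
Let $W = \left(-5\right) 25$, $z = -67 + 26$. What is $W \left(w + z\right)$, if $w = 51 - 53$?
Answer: $5375$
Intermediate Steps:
$z = -41$
$w = -2$ ($w = 51 - 53 = -2$)
$W = -125$
$W \left(w + z\right) = - 125 \left(-2 - 41\right) = \left(-125\right) \left(-43\right) = 5375$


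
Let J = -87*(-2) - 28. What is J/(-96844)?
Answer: -73/48422 ≈ -0.0015076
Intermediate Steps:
J = 146 (J = 174 - 28 = 146)
J/(-96844) = 146/(-96844) = 146*(-1/96844) = -73/48422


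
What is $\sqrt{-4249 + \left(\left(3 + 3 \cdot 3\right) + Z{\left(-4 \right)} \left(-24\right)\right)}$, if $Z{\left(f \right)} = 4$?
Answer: $i \sqrt{4333} \approx 65.826 i$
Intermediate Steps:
$\sqrt{-4249 + \left(\left(3 + 3 \cdot 3\right) + Z{\left(-4 \right)} \left(-24\right)\right)} = \sqrt{-4249 + \left(\left(3 + 3 \cdot 3\right) + 4 \left(-24\right)\right)} = \sqrt{-4249 + \left(\left(3 + 9\right) - 96\right)} = \sqrt{-4249 + \left(12 - 96\right)} = \sqrt{-4249 - 84} = \sqrt{-4333} = i \sqrt{4333}$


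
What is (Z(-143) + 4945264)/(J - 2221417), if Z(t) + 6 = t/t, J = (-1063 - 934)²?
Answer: 4945259/1766592 ≈ 2.7993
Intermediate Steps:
J = 3988009 (J = (-1997)² = 3988009)
Z(t) = -5 (Z(t) = -6 + t/t = -6 + 1 = -5)
(Z(-143) + 4945264)/(J - 2221417) = (-5 + 4945264)/(3988009 - 2221417) = 4945259/1766592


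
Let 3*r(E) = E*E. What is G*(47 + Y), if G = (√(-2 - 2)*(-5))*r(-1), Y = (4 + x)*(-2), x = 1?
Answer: -370*I/3 ≈ -123.33*I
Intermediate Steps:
r(E) = E²/3 (r(E) = (E*E)/3 = E²/3)
Y = -10 (Y = (4 + 1)*(-2) = 5*(-2) = -10)
G = -10*I/3 (G = (√(-2 - 2)*(-5))*((⅓)*(-1)²) = (√(-4)*(-5))*((⅓)*1) = ((2*I)*(-5))*(⅓) = -10*I*(⅓) = -10*I/3 ≈ -3.3333*I)
G*(47 + Y) = (-10*I/3)*(47 - 10) = -10*I/3*37 = -370*I/3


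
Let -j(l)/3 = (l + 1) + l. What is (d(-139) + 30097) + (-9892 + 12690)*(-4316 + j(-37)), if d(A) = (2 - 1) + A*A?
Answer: -11413987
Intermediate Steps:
d(A) = 1 + A²
j(l) = -3 - 6*l (j(l) = -3*((l + 1) + l) = -3*((1 + l) + l) = -3*(1 + 2*l) = -3 - 6*l)
(d(-139) + 30097) + (-9892 + 12690)*(-4316 + j(-37)) = ((1 + (-139)²) + 30097) + (-9892 + 12690)*(-4316 + (-3 - 6*(-37))) = ((1 + 19321) + 30097) + 2798*(-4316 + (-3 + 222)) = (19322 + 30097) + 2798*(-4316 + 219) = 49419 + 2798*(-4097) = 49419 - 11463406 = -11413987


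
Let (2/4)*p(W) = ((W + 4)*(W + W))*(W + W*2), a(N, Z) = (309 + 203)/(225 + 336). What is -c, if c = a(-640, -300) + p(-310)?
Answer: 197965230688/561 ≈ 3.5288e+8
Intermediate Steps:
a(N, Z) = 512/561
p(W) = 12*W²*(4 + W) (p(W) = 2*(((W + 4)*(W + W))*(W + W*2)) = 2*(((4 + W)*(2*W))*(W + 2*W)) = 2*((2*W*(4 + W))*(3*W)) = 2*(6*W²*(4 + W)) = 12*W²*(4 + W))
c = -197965230688/561 (c = 512/561 + 12*(-310)²*(4 - 310) = 512/561 + 12*96100*(-306) = 512/561 - 352879200 = -197965230688/561 ≈ -3.5288e+8)
-c = -1*(-197965230688/561) = 197965230688/561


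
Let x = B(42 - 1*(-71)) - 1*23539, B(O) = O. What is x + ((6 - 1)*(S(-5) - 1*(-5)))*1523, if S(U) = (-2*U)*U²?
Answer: 1918399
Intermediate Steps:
S(U) = -2*U³
x = -23426 (x = (42 - 1*(-71)) - 1*23539 = (42 + 71) - 23539 = 113 - 23539 = -23426)
x + ((6 - 1)*(S(-5) - 1*(-5)))*1523 = -23426 + ((6 - 1)*(-2*(-5)³ - 1*(-5)))*1523 = -23426 + (5*(-2*(-125) + 5))*1523 = -23426 + (5*(250 + 5))*1523 = -23426 + (5*255)*1523 = -23426 + 1275*1523 = -23426 + 1941825 = 1918399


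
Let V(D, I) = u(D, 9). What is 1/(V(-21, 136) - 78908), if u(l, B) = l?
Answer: -1/78929 ≈ -1.2670e-5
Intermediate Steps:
V(D, I) = D
1/(V(-21, 136) - 78908) = 1/(-21 - 78908) = 1/(-78929) = -1/78929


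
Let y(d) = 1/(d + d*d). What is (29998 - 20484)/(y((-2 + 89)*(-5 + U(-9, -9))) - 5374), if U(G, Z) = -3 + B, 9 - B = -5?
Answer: -2597379084/1467134243 ≈ -1.7704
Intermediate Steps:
B = 14 (B = 9 - 1*(-5) = 9 + 5 = 14)
U(G, Z) = 11 (U(G, Z) = -3 + 14 = 11)
y(d) = 1/(d + d²)
(29998 - 20484)/(y((-2 + 89)*(-5 + U(-9, -9))) - 5374) = (29998 - 20484)/(1/((((-2 + 89)*(-5 + 11)))*(1 + (-2 + 89)*(-5 + 11))) - 5374) = 9514/(1/(((87*6))*(1 + 87*6)) - 5374) = 9514/(1/(522*(1 + 522)) - 5374) = 9514/((1/522)/523 - 5374) = 9514/((1/522)*(1/523) - 5374) = 9514/(1/273006 - 5374) = 9514/(-1467134243/273006) = 9514*(-273006/1467134243) = -2597379084/1467134243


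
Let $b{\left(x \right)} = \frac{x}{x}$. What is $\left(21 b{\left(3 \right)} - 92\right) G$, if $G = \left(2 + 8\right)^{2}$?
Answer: $-7100$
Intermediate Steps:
$b{\left(x \right)} = 1$
$G = 100$ ($G = 10^{2} = 100$)
$\left(21 b{\left(3 \right)} - 92\right) G = \left(21 \cdot 1 - 92\right) 100 = \left(21 - 92\right) 100 = \left(-71\right) 100 = -7100$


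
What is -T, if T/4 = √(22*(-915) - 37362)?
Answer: -24*I*√1597 ≈ -959.1*I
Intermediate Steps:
T = 24*I*√1597 (T = 4*√(22*(-915) - 37362) = 4*√(-20130 - 37362) = 4*√(-57492) = 4*(6*I*√1597) = 24*I*√1597 ≈ 959.1*I)
-T = -24*I*√1597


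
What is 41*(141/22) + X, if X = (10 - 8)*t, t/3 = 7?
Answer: 6705/22 ≈ 304.77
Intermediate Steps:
t = 21 (t = 3*7 = 21)
X = 42 (X = (10 - 8)*21 = 2*21 = 42)
41*(141/22) + X = 41*(141/22) + 42 = 5781/22 + 42 = 6705/22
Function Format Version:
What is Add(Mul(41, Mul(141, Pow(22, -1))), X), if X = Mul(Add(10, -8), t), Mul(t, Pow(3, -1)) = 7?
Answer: Rational(6705, 22) ≈ 304.77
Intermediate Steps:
t = 21 (t = Mul(3, 7) = 21)
X = 42 (X = Mul(Add(10, -8), 21) = Mul(2, 21) = 42)
Add(Mul(41, Mul(141, Pow(22, -1))), X) = Add(Mul(41, Mul(141, Pow(22, -1))), 42) = Add(Mul(41, Mul(141, Rational(1, 22))), 42) = Add(Mul(41, Rational(141, 22)), 42) = Add(Rational(5781, 22), 42) = Rational(6705, 22)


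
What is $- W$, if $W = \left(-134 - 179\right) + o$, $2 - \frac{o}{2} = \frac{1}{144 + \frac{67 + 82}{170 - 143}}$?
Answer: $\frac{1247487}{4037} \approx 309.01$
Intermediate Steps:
$o = \frac{16094}{4037}$ ($o = 4 - \frac{2}{144 + \frac{67 + 82}{170 - 143}} = 4 - \frac{2}{144 + \frac{149}{27}} = 4 - \frac{2}{\frac{4037}{27}} = 4 - \frac{54}{4037} = \frac{16094}{4037} \approx 3.9866$)
$W = - \frac{1247487}{4037}$ ($W = \left(-134 - 179\right) + \frac{16094}{4037} = -313 + \frac{16094}{4037} = - \frac{1247487}{4037} \approx -309.01$)
$- W = \left(-1\right) \left(- \frac{1247487}{4037}\right) = \frac{1247487}{4037}$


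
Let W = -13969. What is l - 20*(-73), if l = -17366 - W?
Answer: -1937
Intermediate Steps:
l = -3397 (l = -17366 - 1*(-13969) = -17366 + 13969 = -3397)
l - 20*(-73) = -3397 - 20*(-73) = -3397 + 1460 = -1937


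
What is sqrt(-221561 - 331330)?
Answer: I*sqrt(552891) ≈ 743.57*I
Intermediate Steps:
sqrt(-221561 - 331330) = sqrt(-552891) = I*sqrt(552891)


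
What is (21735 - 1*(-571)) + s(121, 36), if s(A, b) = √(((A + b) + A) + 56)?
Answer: 22306 + √334 ≈ 22324.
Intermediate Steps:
s(A, b) = √(56 + b + 2*A) (s(A, b) = √((b + 2*A) + 56) = √(56 + b + 2*A))
(21735 - 1*(-571)) + s(121, 36) = (21735 - 1*(-571)) + √(56 + 36 + 2*121) = (21735 + 571) + √(56 + 36 + 242) = 22306 + √334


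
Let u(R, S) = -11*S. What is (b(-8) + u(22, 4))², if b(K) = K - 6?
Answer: 3364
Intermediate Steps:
b(K) = -6 + K
(b(-8) + u(22, 4))² = ((-6 - 8) - 11*4)² = (-14 - 44)² = (-58)² = 3364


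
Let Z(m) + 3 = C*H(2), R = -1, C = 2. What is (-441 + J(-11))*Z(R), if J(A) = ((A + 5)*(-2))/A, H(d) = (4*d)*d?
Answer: -141027/11 ≈ -12821.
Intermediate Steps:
H(d) = 4*d²
J(A) = (-10 - 2*A)/A (J(A) = ((5 + A)*(-2))/A = (-10 - 2*A)/A)
Z(m) = 29 (Z(m) = -3 + 2*(4*2²) = -3 + 2*(4*4) = -3 + 2*16 = -3 + 32 = 29)
(-441 + J(-11))*Z(R) = (-441 + (-2 - 10/(-11)))*29 = (-441 + (-2 - 10*(-1/11)))*29 = (-441 + (-2 + 10/11))*29 = (-441 - 12/11)*29 = -4863/11*29 = -141027/11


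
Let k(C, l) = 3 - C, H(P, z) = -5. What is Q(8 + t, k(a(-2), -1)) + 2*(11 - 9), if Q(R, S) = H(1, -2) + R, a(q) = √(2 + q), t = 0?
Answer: 7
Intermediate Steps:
Q(R, S) = -5 + R
Q(8 + t, k(a(-2), -1)) + 2*(11 - 9) = (-5 + (8 + 0)) + 2*(11 - 9) = (-5 + 8) + 2*2 = 3 + 4 = 7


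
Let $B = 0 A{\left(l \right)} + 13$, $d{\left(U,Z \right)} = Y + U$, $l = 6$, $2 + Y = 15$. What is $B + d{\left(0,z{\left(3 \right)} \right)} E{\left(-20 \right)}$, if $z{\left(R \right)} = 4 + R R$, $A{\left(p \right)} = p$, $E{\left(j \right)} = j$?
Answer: $-247$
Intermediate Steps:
$Y = 13$ ($Y = -2 + 15 = 13$)
$z{\left(R \right)} = 4 + R^{2}$
$d{\left(U,Z \right)} = 13 + U$
$B = 13$ ($B = 0 \cdot 6 + 13 = 0 + 13 = 13$)
$B + d{\left(0,z{\left(3 \right)} \right)} E{\left(-20 \right)} = 13 + \left(13 + 0\right) \left(-20\right) = 13 + 13 \left(-20\right) = 13 - 260 = -247$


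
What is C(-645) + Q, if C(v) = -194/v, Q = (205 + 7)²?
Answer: 28989074/645 ≈ 44944.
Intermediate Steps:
Q = 44944 (Q = 212² = 44944)
C(-645) + Q = -194/(-645) + 44944 = -194*(-1/645) + 44944 = 194/645 + 44944 = 28989074/645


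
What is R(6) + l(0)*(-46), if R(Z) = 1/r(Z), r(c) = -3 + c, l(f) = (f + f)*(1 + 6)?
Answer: ⅓ ≈ 0.33333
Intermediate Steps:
l(f) = 14*f (l(f) = (2*f)*7 = 14*f)
R(Z) = 1/(-3 + Z)
R(6) + l(0)*(-46) = 1/(-3 + 6) + (14*0)*(-46) = 1/3 + 0*(-46) = ⅓ + 0 = ⅓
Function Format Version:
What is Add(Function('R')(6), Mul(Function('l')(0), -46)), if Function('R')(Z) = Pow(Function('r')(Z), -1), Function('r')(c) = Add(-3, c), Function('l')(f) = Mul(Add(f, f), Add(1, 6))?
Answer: Rational(1, 3) ≈ 0.33333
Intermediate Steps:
Function('l')(f) = Mul(14, f) (Function('l')(f) = Mul(Mul(2, f), 7) = Mul(14, f))
Function('R')(Z) = Pow(Add(-3, Z), -1)
Add(Function('R')(6), Mul(Function('l')(0), -46)) = Add(Pow(Add(-3, 6), -1), Mul(Mul(14, 0), -46)) = Add(Pow(3, -1), Mul(0, -46)) = Add(Rational(1, 3), 0) = Rational(1, 3)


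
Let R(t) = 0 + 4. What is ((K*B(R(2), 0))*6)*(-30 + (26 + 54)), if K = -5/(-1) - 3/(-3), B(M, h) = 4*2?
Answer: 14400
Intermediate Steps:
R(t) = 4
B(M, h) = 8
K = 6 (K = -5*(-1) - 3*(-⅓) = 5 + 1 = 6)
((K*B(R(2), 0))*6)*(-30 + (26 + 54)) = ((6*8)*6)*(-30 + (26 + 54)) = (48*6)*(-30 + 80) = 288*50 = 14400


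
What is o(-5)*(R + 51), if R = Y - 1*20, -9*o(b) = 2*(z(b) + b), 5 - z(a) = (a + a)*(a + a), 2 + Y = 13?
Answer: 2800/3 ≈ 933.33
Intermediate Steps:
Y = 11 (Y = -2 + 13 = 11)
z(a) = 5 - 4*a² (z(a) = 5 - (a + a)*(a + a) = 5 - 2*a*2*a = 5 - 4*a²)
o(b) = -10/9 - 2*b/9 + 8*b²/9 (o(b) = -2*((5 - 4*b²) + b)/9 = -2*(5 + b - 4*b²)/9 = -(10 - 8*b² + 2*b)/9 = -10/9 - 2*b/9 + 8*b²/9)
R = -9 (R = 11 - 1*20 = 11 - 20 = -9)
o(-5)*(R + 51) = (-10/9 - 2/9*(-5) + (8/9)*(-5)²)*(-9 + 51) = (-10/9 + 10/9 + (8/9)*25)*42 = (-10/9 + 10/9 + 200/9)*42 = (200/9)*42 = 2800/3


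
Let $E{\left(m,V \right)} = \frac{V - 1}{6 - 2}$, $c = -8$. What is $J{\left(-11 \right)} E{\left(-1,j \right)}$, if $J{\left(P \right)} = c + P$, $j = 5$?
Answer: $-19$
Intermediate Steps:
$E{\left(m,V \right)} = - \frac{1}{4} + \frac{V}{4}$ ($E{\left(m,V \right)} = \frac{-1 + V}{4} = \left(-1 + V\right) \frac{1}{4} = - \frac{1}{4} + \frac{V}{4}$)
$J{\left(P \right)} = -8 + P$
$J{\left(-11 \right)} E{\left(-1,j \right)} = \left(-8 - 11\right) \left(- \frac{1}{4} + \frac{1}{4} \cdot 5\right) = - 19 \left(- \frac{1}{4} + \frac{5}{4}\right) = \left(-19\right) 1 = -19$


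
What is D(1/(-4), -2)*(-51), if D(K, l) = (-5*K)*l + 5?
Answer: -255/2 ≈ -127.50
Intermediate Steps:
D(K, l) = 5 - 5*K*l (D(K, l) = -5*K*l + 5 = 5 - 5*K*l)
D(1/(-4), -2)*(-51) = (5 - 5*1/(-4)*(-2))*(-51) = (5 - 5*1*(-¼)*(-2))*(-51) = (5 - 5*(-¼)*(-2))*(-51) = (5 - 5/2)*(-51) = (5/2)*(-51) = -255/2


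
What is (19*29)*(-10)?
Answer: -5510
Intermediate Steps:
(19*29)*(-10) = 551*(-10) = -5510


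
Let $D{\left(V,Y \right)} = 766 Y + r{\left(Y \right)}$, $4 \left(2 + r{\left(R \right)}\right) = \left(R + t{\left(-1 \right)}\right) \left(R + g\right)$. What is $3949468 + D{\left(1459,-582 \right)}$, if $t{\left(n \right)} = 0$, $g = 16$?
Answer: $3586007$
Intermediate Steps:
$r{\left(R \right)} = -2 + \frac{R \left(16 + R\right)}{4}$ ($r{\left(R \right)} = -2 + \frac{\left(R + 0\right) \left(R + 16\right)}{4} = -2 + \frac{R \left(16 + R\right)}{4}$)
$D{\left(V,Y \right)} = -2 + 770 Y + \frac{Y^{2}}{4}$ ($D{\left(V,Y \right)} = 766 Y + \left(-2 + 4 Y + \frac{Y^{2}}{4}\right) = -2 + 770 Y + \frac{Y^{2}}{4}$)
$3949468 + D{\left(1459,-582 \right)} = 3949468 + \left(-2 + 770 \left(-582\right) + \frac{\left(-582\right)^{2}}{4}\right) = 3949468 - 363461 = 3586007$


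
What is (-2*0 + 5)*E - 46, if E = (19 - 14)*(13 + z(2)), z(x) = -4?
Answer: 179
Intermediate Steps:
E = 45 (E = (19 - 14)*(13 - 4) = 5*9 = 45)
(-2*0 + 5)*E - 46 = (-2*0 + 5)*45 - 46 = (0 + 5)*45 - 46 = 5*45 - 46 = 225 - 46 = 179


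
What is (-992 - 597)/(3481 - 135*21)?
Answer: -1589/646 ≈ -2.4598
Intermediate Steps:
(-992 - 597)/(3481 - 135*21) = -1589/(3481 - 2835) = -1589/646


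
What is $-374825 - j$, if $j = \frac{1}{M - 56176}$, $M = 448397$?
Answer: $- \frac{147014236326}{392221} \approx -3.7483 \cdot 10^{5}$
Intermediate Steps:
$j = \frac{1}{392221}$ ($j = \frac{1}{448397 - 56176} = \frac{1}{392221} \approx 2.5496 \cdot 10^{-6}$)
$-374825 - j = -374825 - \frac{1}{392221} = - \frac{147014236326}{392221}$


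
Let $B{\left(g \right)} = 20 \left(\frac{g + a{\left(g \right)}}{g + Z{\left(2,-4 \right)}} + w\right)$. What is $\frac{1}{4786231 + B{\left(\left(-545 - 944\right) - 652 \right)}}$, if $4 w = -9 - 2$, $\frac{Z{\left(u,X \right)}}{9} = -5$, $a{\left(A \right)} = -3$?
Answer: $\frac{1093}{5231311808} \approx 2.0893 \cdot 10^{-7}$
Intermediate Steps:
$Z{\left(u,X \right)} = -45$ ($Z{\left(u,X \right)} = 9 \left(-5\right) = -45$)
$w = - \frac{11}{4}$ ($w = \frac{-9 - 2}{4} = \frac{1}{4} \left(-11\right) = - \frac{11}{4} \approx -2.75$)
$B{\left(g \right)} = -55 + \frac{20 \left(-3 + g\right)}{-45 + g}$ ($B{\left(g \right)} = 20 \left(\frac{g - 3}{g - 45} - \frac{11}{4}\right) = 20 \left(\frac{-3 + g}{-45 + g} - \frac{11}{4}\right) = 20 \left(- \frac{11}{4} + \frac{-3 + g}{-45 + g}\right) = -55 + \frac{20 \left(-3 + g\right)}{-45 + g}$)
$\frac{1}{4786231 + B{\left(\left(-545 - 944\right) - 652 \right)}} = \frac{1}{4786231 + \frac{35 \left(69 - \left(\left(-545 - 944\right) - 652\right)\right)}{-45 - 2141}} = \frac{1}{4786231 + \frac{35 \left(69 - \left(-1489 - 652\right)\right)}{-45 - 2141}} = \frac{1}{4786231 + \frac{35 \left(69 - -2141\right)}{-45 - 2141}} = \frac{1}{4786231 + \frac{35 \left(69 + 2141\right)}{-2186}} = \frac{1}{4786231 + 35 \left(- \frac{1}{2186}\right) 2210} = \frac{1}{4786231 - \frac{38675}{1093}} = \frac{1}{\frac{5231311808}{1093}} = \frac{1093}{5231311808}$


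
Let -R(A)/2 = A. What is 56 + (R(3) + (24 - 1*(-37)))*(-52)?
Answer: -2804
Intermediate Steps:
R(A) = -2*A
56 + (R(3) + (24 - 1*(-37)))*(-52) = 56 + (-2*3 + (24 - 1*(-37)))*(-52) = 56 + (-6 + (24 + 37))*(-52) = 56 + (-6 + 61)*(-52) = 56 + 55*(-52) = 56 - 2860 = -2804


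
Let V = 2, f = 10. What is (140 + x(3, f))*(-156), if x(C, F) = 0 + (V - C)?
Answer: -21684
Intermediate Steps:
x(C, F) = 2 - C (x(C, F) = 0 + (2 - C) = 2 - C)
(140 + x(3, f))*(-156) = (140 + (2 - 1*3))*(-156) = (140 + (2 - 3))*(-156) = (140 - 1)*(-156) = 139*(-156) = -21684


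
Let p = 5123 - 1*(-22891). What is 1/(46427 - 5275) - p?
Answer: -1152832127/41152 ≈ -28014.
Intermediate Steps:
p = 28014 (p = 5123 + 22891 = 28014)
1/(46427 - 5275) - p = 1/(46427 - 5275) - 1*28014 = 1/41152 - 28014 = -1152832127/41152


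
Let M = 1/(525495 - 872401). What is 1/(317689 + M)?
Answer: 346906/110208220233 ≈ 3.1477e-6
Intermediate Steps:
M = -1/346906 (M = 1/(-346906) = -1/346906 ≈ -2.8826e-6)
1/(317689 + M) = 1/(317689 - 1/346906) = 1/(110208220233/346906) = 346906/110208220233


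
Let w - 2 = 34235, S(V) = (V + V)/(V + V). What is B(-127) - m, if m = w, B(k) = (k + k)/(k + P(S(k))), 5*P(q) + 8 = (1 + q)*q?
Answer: -21944647/641 ≈ -34235.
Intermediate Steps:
S(V) = 1 (S(V) = (2*V)/((2*V)) = (2*V)*(1/(2*V)) = 1)
P(q) = -8/5 + q*(1 + q)/5 (P(q) = -8/5 + ((1 + q)*q)/5 = -8/5 + (q*(1 + q))/5 = -8/5 + q*(1 + q)/5)
B(k) = 2*k/(-6/5 + k) (B(k) = (k + k)/(k + (-8/5 + (⅕)*1 + (⅕)*1²)) = (2*k)/(k + (-8/5 + ⅕ + (⅕)*1)) = (2*k)/(k + (-8/5 + ⅕ + ⅕)) = (2*k)/(k - 6/5) = (2*k)/(-6/5 + k) = 2*k/(-6/5 + k))
w = 34237 (w = 2 + 34235 = 34237)
m = 34237
B(-127) - m = 10*(-127)/(-6 + 5*(-127)) - 1*34237 = 10*(-127)/(-6 - 635) - 34237 = 10*(-127)/(-641) - 34237 = 10*(-127)*(-1/641) - 34237 = 1270/641 - 34237 = -21944647/641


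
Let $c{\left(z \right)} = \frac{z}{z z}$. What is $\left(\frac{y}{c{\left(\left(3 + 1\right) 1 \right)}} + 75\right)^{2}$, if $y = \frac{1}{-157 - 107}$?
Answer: $\frac{24492601}{4356} \approx 5622.7$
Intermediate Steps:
$c{\left(z \right)} = \frac{1}{z}$ ($c{\left(z \right)} = \frac{z}{z^{2}} = \frac{1}{z}$)
$y = - \frac{1}{264}$ ($y = \frac{1}{-264} = - \frac{1}{264} \approx -0.0037879$)
$\left(\frac{y}{c{\left(\left(3 + 1\right) 1 \right)}} + 75\right)^{2} = \left(- \frac{1}{264 \frac{1}{\left(3 + 1\right) 1}} + 75\right)^{2} = \left(- \frac{1}{264 \frac{1}{4 \cdot 1}} + 75\right)^{2} = \left(- \frac{1}{264 \cdot \frac{1}{4}} + 75\right)^{2} = \left(- \frac{\frac{1}{\frac{1}{4}}}{264} + 75\right)^{2} = \left(\left(- \frac{1}{264}\right) 4 + 75\right)^{2} = \left(- \frac{1}{66} + 75\right)^{2} = \left(\frac{4949}{66}\right)^{2} = \frac{24492601}{4356}$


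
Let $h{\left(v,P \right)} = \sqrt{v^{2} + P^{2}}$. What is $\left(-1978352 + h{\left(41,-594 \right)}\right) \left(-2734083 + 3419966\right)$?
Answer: $-1356918004816 + 685883 \sqrt{354517} \approx -1.3565 \cdot 10^{12}$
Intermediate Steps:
$h{\left(v,P \right)} = \sqrt{P^{2} + v^{2}}$
$\left(-1978352 + h{\left(41,-594 \right)}\right) \left(-2734083 + 3419966\right) = \left(-1978352 + \sqrt{\left(-594\right)^{2} + 41^{2}}\right) \left(-2734083 + 3419966\right) = \left(-1978352 + \sqrt{352836 + 1681}\right) 685883 = \left(-1978352 + \sqrt{354517}\right) 685883 = -1356918004816 + 685883 \sqrt{354517}$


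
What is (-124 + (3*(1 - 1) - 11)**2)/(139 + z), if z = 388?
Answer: -3/527 ≈ -0.0056926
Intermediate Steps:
(-124 + (3*(1 - 1) - 11)**2)/(139 + z) = (-124 + (3*(1 - 1) - 11)**2)/(139 + 388) = (-124 + (3*0 - 11)**2)/527 = (-124 + (0 - 11)**2)*(1/527) = (-124 + (-11)**2)*(1/527) = (-124 + 121)*(1/527) = -3*1/527 = -3/527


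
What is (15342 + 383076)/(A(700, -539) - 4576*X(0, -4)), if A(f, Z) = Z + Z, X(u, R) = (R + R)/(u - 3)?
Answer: -597627/19921 ≈ -30.000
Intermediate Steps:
X(u, R) = 2*R/(-3 + u) (X(u, R) = (2*R)/(-3 + u) = 2*R/(-3 + u))
A(f, Z) = 2*Z
(15342 + 383076)/(A(700, -539) - 4576*X(0, -4)) = (15342 + 383076)/(2*(-539) - 9152*(-4)/(-3 + 0)) = 398418/(-1078 - 9152*(-4)/(-3)) = 398418/(-1078 - 9152*(-4)*(-1)/3) = 398418/(-1078 - 4576*8/3) = 398418/(-1078 - 36608/3) = 398418/(-39842/3) = 398418*(-3/39842) = -597627/19921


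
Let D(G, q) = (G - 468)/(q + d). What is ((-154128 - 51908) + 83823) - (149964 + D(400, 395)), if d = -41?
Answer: -48175295/177 ≈ -2.7218e+5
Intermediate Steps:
D(G, q) = (-468 + G)/(-41 + q) (D(G, q) = (G - 468)/(q - 41) = (-468 + G)/(-41 + q))
((-154128 - 51908) + 83823) - (149964 + D(400, 395)) = ((-154128 - 51908) + 83823) - (149964 + (-468 + 400)/(-41 + 395)) = (-206036 + 83823) - (149964 - 68/354) = -122213 - (149964 + (1/354)*(-68)) = -122213 - (149964 - 34/177) = -122213 - 1*26543594/177 = -122213 - 26543594/177 = -48175295/177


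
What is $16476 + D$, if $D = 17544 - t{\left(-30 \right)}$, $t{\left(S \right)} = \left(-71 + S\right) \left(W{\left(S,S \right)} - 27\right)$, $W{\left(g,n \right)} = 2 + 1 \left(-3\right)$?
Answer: $31192$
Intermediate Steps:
$W{\left(g,n \right)} = -1$ ($W{\left(g,n \right)} = 2 - 3 = -1$)
$t{\left(S \right)} = 1988 - 28 S$ ($t{\left(S \right)} = \left(-71 + S\right) \left(-1 - 27\right) = \left(-71 + S\right) \left(-28\right) = 1988 - 28 S$)
$D = 14716$ ($D = 17544 - \left(1988 - -840\right) = 17544 - \left(1988 + 840\right) = 17544 - 2828 = 14716$)
$16476 + D = 16476 + 14716 = 31192$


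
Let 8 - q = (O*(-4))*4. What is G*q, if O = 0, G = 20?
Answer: 160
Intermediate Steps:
q = 8 (q = 8 - 0*(-4)*4 = 8 - 0*4 = 8 - 1*0 = 8 + 0 = 8)
G*q = 20*8 = 160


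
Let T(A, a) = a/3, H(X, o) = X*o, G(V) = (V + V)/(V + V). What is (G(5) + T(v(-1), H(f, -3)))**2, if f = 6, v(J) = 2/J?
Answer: 25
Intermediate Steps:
G(V) = 1 (G(V) = (2*V)/((2*V)) = (2*V)*(1/(2*V)) = 1)
T(A, a) = a/3 (T(A, a) = a*(1/3) = a/3)
(G(5) + T(v(-1), H(f, -3)))**2 = (1 + (6*(-3))/3)**2 = (1 + (1/3)*(-18))**2 = (1 - 6)**2 = (-5)**2 = 25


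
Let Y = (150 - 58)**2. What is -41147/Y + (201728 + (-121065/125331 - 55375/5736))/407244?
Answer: -9799898929746919/2244548134469664 ≈ -4.3661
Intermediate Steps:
Y = 8464 (Y = 92**2 = 8464)
-41147/Y + (201728 + (-121065/125331 - 55375/5736))/407244 = -41147/8464 + (201728 + (-121065/125331 - 55375/5736))/407244 = -41147*1/8464 + (201728 + (-121065*1/125331 - 55375*1/5736))*(1/407244) = -1789/368 + (201728 + (-40355/41777 - 55375/5736))*(1/407244) = -1789/368 + (201728 - 2544877655/239632872)*(1/407244) = -1789/368 + (48338115125161/239632872)*(1/407244) = -1789/368 + 48338115125161/97589049324768 = -9799898929746919/2244548134469664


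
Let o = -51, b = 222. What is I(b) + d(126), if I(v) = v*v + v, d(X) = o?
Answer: 49455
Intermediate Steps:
d(X) = -51
I(v) = v + v² (I(v) = v² + v = v + v²)
I(b) + d(126) = 222*(1 + 222) - 51 = 222*223 - 51 = 49506 - 51 = 49455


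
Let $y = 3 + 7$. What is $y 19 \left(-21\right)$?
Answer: $-3990$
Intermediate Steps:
$y = 10$
$y 19 \left(-21\right) = 10 \cdot 19 \left(-21\right) = 190 \left(-21\right) = -3990$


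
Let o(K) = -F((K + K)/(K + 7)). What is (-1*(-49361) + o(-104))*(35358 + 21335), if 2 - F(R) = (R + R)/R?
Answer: 2798423173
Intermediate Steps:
F(R) = 0 (F(R) = 2 - (R + R)/R = 2 - 2*R/R = 2 - 1*2 = 2 - 2 = 0)
o(K) = 0 (o(K) = -1*0 = 0)
(-1*(-49361) + o(-104))*(35358 + 21335) = (-1*(-49361) + 0)*(35358 + 21335) = (49361 + 0)*56693 = 49361*56693 = 2798423173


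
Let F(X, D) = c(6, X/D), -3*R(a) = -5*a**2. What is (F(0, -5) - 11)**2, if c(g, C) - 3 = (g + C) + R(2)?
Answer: 196/9 ≈ 21.778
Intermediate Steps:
R(a) = 5*a**2/3 (R(a) = -(-5)*a**2/3 = 5*a**2/3)
c(g, C) = 29/3 + C + g (c(g, C) = 3 + ((g + C) + (5/3)*2**2) = 3 + ((C + g) + (5/3)*4) = 3 + ((C + g) + 20/3) = 3 + (20/3 + C + g) = 29/3 + C + g)
F(X, D) = 47/3 + X/D (F(X, D) = 29/3 + X/D + 6 = 47/3 + X/D)
(F(0, -5) - 11)**2 = ((47/3 + 0/(-5)) - 11)**2 = ((47/3 + 0*(-1/5)) - 11)**2 = ((47/3 + 0) - 11)**2 = (47/3 - 11)**2 = (14/3)**2 = 196/9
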